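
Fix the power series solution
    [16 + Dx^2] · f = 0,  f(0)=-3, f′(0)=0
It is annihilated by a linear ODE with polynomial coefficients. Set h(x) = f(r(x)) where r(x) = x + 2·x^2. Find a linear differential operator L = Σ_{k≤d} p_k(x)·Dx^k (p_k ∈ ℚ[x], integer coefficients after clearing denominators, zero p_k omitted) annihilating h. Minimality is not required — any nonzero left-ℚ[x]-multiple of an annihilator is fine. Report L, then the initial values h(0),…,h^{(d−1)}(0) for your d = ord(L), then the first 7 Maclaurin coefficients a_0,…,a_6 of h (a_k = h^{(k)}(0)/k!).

L = (16 + 192·x + 768·x^2 + 1024·x^3) - 4·Dx + (1 + 4·x)·Dx^2  (order 2).
h: a_k = -3, 0, 24, 96, 64, -256, -11264/15, …
ICs: h(0) = -3, h′(0) = 0.

f: a_k = -3, 0, 24, 0, -32, 0, 256/15, …
f∘r: x↦r, Dx↦Dx/r' in L_f ⇒ L₀.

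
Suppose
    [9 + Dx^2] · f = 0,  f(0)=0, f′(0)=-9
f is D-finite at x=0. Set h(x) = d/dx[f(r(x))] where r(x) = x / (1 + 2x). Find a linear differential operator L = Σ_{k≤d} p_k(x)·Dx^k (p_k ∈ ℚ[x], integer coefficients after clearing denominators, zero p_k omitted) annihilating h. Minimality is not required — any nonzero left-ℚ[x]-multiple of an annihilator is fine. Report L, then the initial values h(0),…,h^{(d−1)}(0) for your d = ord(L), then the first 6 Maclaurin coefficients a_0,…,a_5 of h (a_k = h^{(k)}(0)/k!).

L = (33 + 96·x + 96·x^2) + (12 + 72·x + 144·x^2 + 96·x^3)·Dx + (1 + 8·x + 24·x^2 + 32·x^3 + 16·x^4)·Dx^2  (order 2).
h: a_k = -9, 36, -135/2, -36, 6957/8, -8775/2, …
ICs: h(0) = -9, h′(0) = 36.

f: a_k = 0, -9, 0, 27/2, 0, -243/40, …
L₀ from L_f via x↦r, Dx↦r'^{-1}Dx.
Derive L from L₀ (diff closure).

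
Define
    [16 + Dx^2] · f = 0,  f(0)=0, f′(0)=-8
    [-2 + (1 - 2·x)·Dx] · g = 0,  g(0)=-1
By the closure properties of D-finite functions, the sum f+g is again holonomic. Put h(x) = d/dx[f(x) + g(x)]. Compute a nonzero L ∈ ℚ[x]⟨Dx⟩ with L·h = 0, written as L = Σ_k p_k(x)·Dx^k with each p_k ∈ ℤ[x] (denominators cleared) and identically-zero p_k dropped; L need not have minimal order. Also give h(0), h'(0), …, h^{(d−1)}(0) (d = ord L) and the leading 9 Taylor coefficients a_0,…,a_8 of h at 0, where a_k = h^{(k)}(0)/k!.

L = (512 - 512·x + 512·x^2) + (-80 + 288·x - 384·x^2 + 256·x^3)·Dx + (32 - 32·x + 32·x^2)·Dx^2 + (-5 + 18·x - 24·x^2 + 16·x^3)·Dx^3  (order 3).
h: a_k = -10, -8, 40, -64, -736/3, -384, -38272/45, -2048, -1455616/315, …
ICs: h(0) = -10, h′(0) = -8, h′′(0) = 80.

f: a_k = 0, -8, 0, 64/3, 0, -256/15, 0, 2048/315, 0, …
g: a_k = -1, -2, -4, -8, -16, -32, -64, -128, -256, …
L₀ := lclm(L_f,L_g); ord L₀ ≤ 2+1.
Derive L from L₀ (diff closure).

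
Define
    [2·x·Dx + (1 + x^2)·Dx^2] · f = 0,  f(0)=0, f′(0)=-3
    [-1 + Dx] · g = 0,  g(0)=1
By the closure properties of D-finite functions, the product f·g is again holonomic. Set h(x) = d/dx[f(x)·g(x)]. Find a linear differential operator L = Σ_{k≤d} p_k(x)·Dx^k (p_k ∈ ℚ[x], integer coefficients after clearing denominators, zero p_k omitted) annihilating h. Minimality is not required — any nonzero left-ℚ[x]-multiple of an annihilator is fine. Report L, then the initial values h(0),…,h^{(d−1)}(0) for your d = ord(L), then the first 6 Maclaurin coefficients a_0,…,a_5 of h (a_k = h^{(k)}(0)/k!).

f: a_k = 0, -3, 0, 1, 0, -3/5, …
g: a_k = 1, 1, 1/2, 1/6, 1/24, 1/120, …
L₀ := L_f ⊗_s L_g (sym. prod.), ord ≤ 2.
Derive L from L₀ (diff closure).
L = (1 + 5·x - 3·x^2 + x^3) + (-6·x + 4·x^2 - 2·x^3)·Dx + (-1 + x - x^2 + x^3)·Dx^2  (order 2).
h: a_k = -3, -6, -3/2, 2, -9/8, -11/4, …
ICs: h(0) = -3, h′(0) = -6.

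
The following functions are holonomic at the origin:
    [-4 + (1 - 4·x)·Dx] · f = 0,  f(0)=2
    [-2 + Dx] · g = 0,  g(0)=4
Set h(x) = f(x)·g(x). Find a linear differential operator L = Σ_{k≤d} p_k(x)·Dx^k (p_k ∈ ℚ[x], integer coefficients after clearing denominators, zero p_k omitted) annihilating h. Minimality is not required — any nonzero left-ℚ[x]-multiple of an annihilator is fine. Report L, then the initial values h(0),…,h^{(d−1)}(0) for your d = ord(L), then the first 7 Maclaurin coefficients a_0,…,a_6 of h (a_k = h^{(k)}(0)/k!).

L = (6 - 8·x) + (-1 + 4·x)·Dx  (order 1).
h: a_k = 8, 48, 208, 2528/3, 3376, 202592/15, 2431136/45, …
ICs: h(0) = 8.

f: a_k = 2, 8, 32, 128, 512, 2048, 8192, …
g: a_k = 4, 8, 8, 16/3, 8/3, 16/15, 16/45, …
f·g: L₀ = L_f ⊗_s L_g, ord ≤ 1·1.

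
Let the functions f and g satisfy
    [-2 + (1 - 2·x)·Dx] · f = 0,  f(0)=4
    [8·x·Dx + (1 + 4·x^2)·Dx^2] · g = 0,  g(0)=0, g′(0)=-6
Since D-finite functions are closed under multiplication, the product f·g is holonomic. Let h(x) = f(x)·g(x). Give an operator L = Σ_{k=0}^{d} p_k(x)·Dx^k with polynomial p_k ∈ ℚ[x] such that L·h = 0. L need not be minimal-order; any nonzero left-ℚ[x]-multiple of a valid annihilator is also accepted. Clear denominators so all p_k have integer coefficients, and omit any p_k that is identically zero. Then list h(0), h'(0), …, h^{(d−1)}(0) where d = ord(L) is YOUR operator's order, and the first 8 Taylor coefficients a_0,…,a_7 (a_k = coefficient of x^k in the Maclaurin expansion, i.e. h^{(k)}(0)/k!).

f: a_k = 4, 8, 16, 32, 64, 128, 256, 512, …
g: a_k = 0, -6, 0, 8, 0, -96/5, 0, 384/7, …
L₀ := L_f ⊗_s L_g (sym. prod.), ord ≤ 2.
L = 16·x + (4 - 8·x + 32·x^2)·Dx + (-1 + 2·x - 4·x^2 + 8·x^3)·Dx^2  (order 2).
h: a_k = 0, -24, -48, -64, -128, -1664/5, -3328/5, -38912/35, …
ICs: h(0) = 0, h′(0) = -24.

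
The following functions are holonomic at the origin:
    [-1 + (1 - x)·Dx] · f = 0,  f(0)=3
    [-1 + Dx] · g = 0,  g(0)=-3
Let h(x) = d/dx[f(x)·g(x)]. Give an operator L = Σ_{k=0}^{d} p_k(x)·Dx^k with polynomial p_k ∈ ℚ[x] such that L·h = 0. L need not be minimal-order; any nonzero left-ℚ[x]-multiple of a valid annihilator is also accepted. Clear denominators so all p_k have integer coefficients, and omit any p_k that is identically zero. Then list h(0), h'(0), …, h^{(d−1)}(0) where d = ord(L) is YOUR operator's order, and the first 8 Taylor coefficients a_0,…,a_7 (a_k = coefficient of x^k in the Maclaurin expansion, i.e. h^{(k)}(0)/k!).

L = (5 - 4·x + x^2) + (-2 + 3·x - x^2)·Dx  (order 1).
h: a_k = -18, -45, -72, -195/2, -489/4, -5871/40, -685/4, -109601/560, …
ICs: h(0) = -18.

f: a_k = 3, 3, 3, 3, 3, 3, 3, 3, …
g: a_k = -3, -3, -3/2, -1/2, -1/8, -1/40, -1/240, -1/1680, …
f·g: L₀ = L_f ⊗_s L_g, ord ≤ 1·1.
h=h₀': d/dx-closure on L₀ ⇒ L.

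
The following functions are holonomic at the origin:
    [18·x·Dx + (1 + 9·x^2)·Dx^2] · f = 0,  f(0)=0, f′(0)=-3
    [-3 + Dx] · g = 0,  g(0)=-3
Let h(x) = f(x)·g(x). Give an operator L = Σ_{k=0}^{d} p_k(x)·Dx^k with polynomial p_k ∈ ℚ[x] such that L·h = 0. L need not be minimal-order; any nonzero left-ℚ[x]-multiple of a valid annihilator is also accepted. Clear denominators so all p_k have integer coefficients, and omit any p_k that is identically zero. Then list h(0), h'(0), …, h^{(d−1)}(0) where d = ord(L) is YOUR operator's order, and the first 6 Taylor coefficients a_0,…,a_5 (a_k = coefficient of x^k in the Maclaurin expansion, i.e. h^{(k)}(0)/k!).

L = (9 - 54·x + 81·x^2) + (-6 + 18·x - 54·x^2)·Dx + (1 + 9·x^2)·Dx^2  (order 2).
h: a_k = 0, 9, 27, 27/2, -81/2, 2187/40, …
ICs: h(0) = 0, h′(0) = 9.

f: a_k = 0, -3, 0, 9, 0, -243/5, …
g: a_k = -3, -9, -27/2, -27/2, -81/8, -243/40, …
Product ⇒ symmetric product L₀, ord ≤ 2.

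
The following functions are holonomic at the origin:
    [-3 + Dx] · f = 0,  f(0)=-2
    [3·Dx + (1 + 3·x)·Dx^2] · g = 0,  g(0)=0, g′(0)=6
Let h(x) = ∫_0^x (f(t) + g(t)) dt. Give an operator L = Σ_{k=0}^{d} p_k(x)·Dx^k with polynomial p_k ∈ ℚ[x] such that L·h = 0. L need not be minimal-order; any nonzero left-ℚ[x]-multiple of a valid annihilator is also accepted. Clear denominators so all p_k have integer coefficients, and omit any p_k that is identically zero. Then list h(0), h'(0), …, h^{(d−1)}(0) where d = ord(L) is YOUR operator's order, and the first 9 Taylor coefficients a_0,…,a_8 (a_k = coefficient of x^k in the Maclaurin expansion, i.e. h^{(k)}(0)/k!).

L = (-27 - 27·x)·Dx^2 + (3 - 18·x - 27·x^2)·Dx^3 + (2 + 9·x + 9·x^2)·Dx^4  (order 4).
h: a_k = 0, -2, 0, -6, 9/4, -189/20, 621/40, -9801/280, 174717/2240, …
ICs: h(0) = 0, h′(0) = -2, h′′(0) = 0, h′′′(0) = -36.

f: a_k = -2, -6, -9, -9, -27/4, -81/20, -81/40, -243/280, -729/2240, …
g: a_k = 0, 6, -9, 18, -81/2, 486/5, -243, 4374/7, -6561/4, …
L₀ := lclm(L_f,L_g); ord L₀ ≤ 1+2.
Integrate: L := L₀·Dx.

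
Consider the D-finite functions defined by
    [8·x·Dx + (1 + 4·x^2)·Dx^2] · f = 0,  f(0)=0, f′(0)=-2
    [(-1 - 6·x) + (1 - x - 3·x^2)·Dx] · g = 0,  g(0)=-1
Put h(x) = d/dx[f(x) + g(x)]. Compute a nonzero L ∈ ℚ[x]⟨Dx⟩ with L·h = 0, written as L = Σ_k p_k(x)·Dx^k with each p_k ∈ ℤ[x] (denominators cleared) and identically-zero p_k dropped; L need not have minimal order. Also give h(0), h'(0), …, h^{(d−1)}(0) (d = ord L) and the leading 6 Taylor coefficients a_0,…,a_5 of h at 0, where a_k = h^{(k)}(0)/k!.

f: a_k = 0, -2, 0, 8/3, 0, -32/5, …
g: a_k = -1, -1, -4, -7, -19, -40, …
Sum ⇒ L₀ = lclm(L_f,L_g) in ℚ(x)⟨Dx⟩.
Differentiate: ansatz ord ≤ ord L₀ ⇒ L.
L = (32 - 128·x - 1488·x^2 - 2880·x^3 - 8424·x^4 - 2592·x^6) + (-25 - 160·x - 214·x^2 - 1188·x^3 - 2628·x^4 - 6264·x^5 - 432·x^6 - 2592·x^7)·Dx + (4 + 9·x + 54·x^2 - 66·x^3 - x^4 - 444·x^5 - 720·x^6 - 144·x^7 - 432·x^8)·Dx^2  (order 2).
h: a_k = -3, -8, -13, -76, -232, -582, …
ICs: h(0) = -3, h′(0) = -8.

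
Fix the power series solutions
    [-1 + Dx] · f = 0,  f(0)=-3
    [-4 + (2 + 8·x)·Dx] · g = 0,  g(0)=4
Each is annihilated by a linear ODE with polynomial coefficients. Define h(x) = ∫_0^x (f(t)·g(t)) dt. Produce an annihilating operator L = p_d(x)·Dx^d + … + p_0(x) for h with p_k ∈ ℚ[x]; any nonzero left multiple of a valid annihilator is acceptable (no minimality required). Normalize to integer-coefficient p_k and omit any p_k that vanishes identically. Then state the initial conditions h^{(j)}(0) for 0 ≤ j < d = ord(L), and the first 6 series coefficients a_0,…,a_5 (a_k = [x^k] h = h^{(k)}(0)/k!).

f: a_k = -3, -3, -3/2, -1/2, -1/8, -1/40, …
g: a_k = 4, 8, -8, 16, -40, 112, …
Product ⇒ symmetric product L₀, ord ≤ 1.
h=∫₀ˣh₀: take L = L₀·Dx.
L = (-3 - 4·x)·Dx + (1 + 4·x)·Dx^2  (order 2).
h: a_k = 0, -12, -18, -2, -19/2, 159/10, …
ICs: h(0) = 0, h′(0) = -12.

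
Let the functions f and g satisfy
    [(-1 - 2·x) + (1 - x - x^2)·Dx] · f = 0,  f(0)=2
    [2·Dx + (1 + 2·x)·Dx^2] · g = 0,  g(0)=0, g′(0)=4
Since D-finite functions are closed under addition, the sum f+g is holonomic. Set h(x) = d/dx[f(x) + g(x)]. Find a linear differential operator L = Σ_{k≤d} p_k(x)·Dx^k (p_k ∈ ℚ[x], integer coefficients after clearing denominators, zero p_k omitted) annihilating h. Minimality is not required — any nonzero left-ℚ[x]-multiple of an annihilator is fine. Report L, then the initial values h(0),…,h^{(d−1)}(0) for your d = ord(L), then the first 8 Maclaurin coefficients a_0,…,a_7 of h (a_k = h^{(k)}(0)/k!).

L = (34 + 92·x + 116·x^2 + 48·x^3 + 24·x^4) + (5 + 60·x + 170·x^2 + 180·x^3 + 100·x^4 + 40·x^5)·Dx + (-3 - 11·x - 5·x^2 + 20·x^3 + 30·x^4 + 24·x^5 + 8·x^6)·Dx^2  (order 2).
h: a_k = 6, 0, 34, 8, 144, 28, 550, 32, …
ICs: h(0) = 6, h′(0) = 0.

f: a_k = 2, 2, 4, 6, 10, 16, 26, 42, …
g: a_k = 0, 4, -4, 16/3, -8, 64/5, -64/3, 256/7, …
Sum ⇒ L₀ = lclm(L_f,L_g) in ℚ(x)⟨Dx⟩.
h=h₀': d/dx-closure on L₀ ⇒ L.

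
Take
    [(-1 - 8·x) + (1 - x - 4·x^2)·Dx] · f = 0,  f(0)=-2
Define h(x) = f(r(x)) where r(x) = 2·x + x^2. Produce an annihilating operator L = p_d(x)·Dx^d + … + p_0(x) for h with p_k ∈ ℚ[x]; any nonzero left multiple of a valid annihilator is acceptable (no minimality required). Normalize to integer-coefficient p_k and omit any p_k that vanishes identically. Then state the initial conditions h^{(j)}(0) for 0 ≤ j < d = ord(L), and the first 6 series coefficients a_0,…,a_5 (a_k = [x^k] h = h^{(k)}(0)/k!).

f: a_k = -2, -2, -10, -18, -58, -130, …
Change of var in L_f (x↦r) gives L₀.
L = (2 + 34·x + 48·x^2 + 16·x^3) + (-1 + 2·x + 17·x^2 + 16·x^3 + 4·x^4)·Dx  (order 1).
h: a_k = -2, -4, -42, -184, -1154, -6124, …
ICs: h(0) = -2.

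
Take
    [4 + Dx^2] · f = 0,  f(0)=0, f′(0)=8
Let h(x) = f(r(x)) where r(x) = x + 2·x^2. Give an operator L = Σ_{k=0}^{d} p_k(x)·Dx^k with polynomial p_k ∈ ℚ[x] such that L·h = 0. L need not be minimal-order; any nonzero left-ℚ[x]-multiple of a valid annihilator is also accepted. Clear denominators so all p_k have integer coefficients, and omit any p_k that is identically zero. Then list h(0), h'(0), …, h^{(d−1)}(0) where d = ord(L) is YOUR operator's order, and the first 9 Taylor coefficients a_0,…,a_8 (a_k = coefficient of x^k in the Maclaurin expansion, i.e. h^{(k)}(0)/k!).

L = (4 + 48·x + 192·x^2 + 256·x^3) - 4·Dx + (1 + 4·x)·Dx^2  (order 2).
h: a_k = 0, 8, 16, -16/3, -32, -944/15, -32, 13408/315, 3776/45, …
ICs: h(0) = 0, h′(0) = 8.

f: a_k = 0, 8, 0, -16/3, 0, 16/15, 0, -32/315, 0, …
h₀=f(r): pull back L_f along r ⇒ L₀.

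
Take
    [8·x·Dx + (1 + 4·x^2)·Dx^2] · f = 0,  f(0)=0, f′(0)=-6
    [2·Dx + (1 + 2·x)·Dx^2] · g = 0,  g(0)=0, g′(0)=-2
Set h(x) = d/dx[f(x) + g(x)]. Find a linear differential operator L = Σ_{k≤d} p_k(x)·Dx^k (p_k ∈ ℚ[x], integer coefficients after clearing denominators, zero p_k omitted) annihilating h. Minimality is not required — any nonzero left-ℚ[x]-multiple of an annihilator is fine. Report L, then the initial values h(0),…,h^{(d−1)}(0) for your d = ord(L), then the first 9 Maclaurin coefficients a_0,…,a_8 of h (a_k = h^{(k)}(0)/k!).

L = (-8 - 48·x + 96·x^2 + 64·x^3) + (-8 - 16·x + 192·x^3 + 128·x^4)·Dx + (-1 + 2·x + 8·x^2 + 16·x^3 + 48·x^4 + 32·x^5)·Dx^2  (order 2).
h: a_k = -8, 4, 16, 16, -128, 64, 256, 256, -2048, …
ICs: h(0) = -8, h′(0) = 4.

f: a_k = 0, -6, 0, 8, 0, -96/5, 0, 384/7, 0, …
g: a_k = 0, -2, 2, -8/3, 4, -32/5, 32/3, -128/7, 32, …
h₀=f+g: left-lcm gives L₀, ord ≤ 4.
h=h₀': d/dx-closure on L₀ ⇒ L.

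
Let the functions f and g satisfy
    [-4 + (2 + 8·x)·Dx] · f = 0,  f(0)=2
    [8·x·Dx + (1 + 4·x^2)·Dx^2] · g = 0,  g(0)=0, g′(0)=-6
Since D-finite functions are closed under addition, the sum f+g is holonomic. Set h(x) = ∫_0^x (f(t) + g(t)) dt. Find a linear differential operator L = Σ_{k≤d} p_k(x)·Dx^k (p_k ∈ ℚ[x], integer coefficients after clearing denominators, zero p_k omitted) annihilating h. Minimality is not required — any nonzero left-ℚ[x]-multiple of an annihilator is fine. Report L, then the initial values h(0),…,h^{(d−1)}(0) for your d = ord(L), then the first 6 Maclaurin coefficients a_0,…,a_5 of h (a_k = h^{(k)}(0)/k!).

f: a_k = 2, 4, -4, 8, -20, 56, …
g: a_k = 0, -6, 0, 8, 0, -96/5, …
h₀=f+g: left-lcm gives L₀, ord ≤ 3.
h=∫h₀ ⇒ L = L₀·Dx.
L = (-8 - 80·x + 96·x^2 + 192·x^3)·Dx^2 + (-10 - 32·x - 64·x^2 + 384·x^3 + 672·x^4)·Dx^3 + (-1 + 24·x^2 + 48·x^3 + 112·x^4 + 192·x^5)·Dx^4  (order 4).
h: a_k = 0, 2, -1, -4/3, 4, -4, …
ICs: h(0) = 0, h′(0) = 2, h′′(0) = -2, h′′′(0) = -8.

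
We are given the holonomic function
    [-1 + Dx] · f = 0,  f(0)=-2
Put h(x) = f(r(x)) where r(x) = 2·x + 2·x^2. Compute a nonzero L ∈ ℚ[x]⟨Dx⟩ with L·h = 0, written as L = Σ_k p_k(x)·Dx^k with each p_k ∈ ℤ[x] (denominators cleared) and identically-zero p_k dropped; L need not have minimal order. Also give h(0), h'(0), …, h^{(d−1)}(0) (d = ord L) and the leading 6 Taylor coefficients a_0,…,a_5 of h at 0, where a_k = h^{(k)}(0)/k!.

f: a_k = -2, -2, -1, -1/3, -1/12, -1/60, …
L₀ from L_f via x↦r, Dx↦r'^{-1}Dx.
L = (-2 - 4·x) + Dx  (order 1).
h: a_k = -2, -4, -8, -32/3, -40/3, -208/15, …
ICs: h(0) = -2.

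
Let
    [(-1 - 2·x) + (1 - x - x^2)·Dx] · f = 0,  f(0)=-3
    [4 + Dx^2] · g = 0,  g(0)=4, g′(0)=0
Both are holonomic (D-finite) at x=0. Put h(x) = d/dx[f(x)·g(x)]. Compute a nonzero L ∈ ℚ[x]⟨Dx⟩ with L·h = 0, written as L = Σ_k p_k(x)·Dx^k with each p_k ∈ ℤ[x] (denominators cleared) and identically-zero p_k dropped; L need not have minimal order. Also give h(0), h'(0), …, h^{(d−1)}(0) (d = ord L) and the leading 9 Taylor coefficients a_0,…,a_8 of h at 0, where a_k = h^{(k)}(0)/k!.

L = (-6 - 16·x - 8·x^2 + 16·x^3 + 8·x^4) + (-1 + 2·x + 12·x^2 + 8·x^3)·Dx + (1 - 3·x - x^2 + 4·x^3 + 2·x^4)·Dx^2  (order 2).
h: a_k = -12, 0, -36, -80, -160, -1528/5, -8708/15, -37504/35, -68316/35, …
ICs: h(0) = -12, h′(0) = 0.

f: a_k = -3, -3, -6, -9, -15, -24, -39, -63, -102, …
g: a_k = 4, 0, -8, 0, 8/3, 0, -16/45, 0, 8/315, …
Sym-product of L_f,L_g gives L₀ (≤ ord 2).
Derive L from L₀ (diff closure).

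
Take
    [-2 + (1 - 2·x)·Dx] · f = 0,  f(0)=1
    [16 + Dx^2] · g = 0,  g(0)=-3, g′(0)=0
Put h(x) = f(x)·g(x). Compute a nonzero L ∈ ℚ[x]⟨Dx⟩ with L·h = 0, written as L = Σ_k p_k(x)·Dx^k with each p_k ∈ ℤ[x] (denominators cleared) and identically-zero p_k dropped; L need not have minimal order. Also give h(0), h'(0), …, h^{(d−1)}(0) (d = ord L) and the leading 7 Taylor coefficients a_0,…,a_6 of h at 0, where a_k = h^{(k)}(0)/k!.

L = (-16 + 32·x) + 4·Dx + (-1 + 2·x)·Dx^2  (order 2).
h: a_k = -3, -6, 12, 24, 16, 32, 1216/15, …
ICs: h(0) = -3, h′(0) = -6.

f: a_k = 1, 2, 4, 8, 16, 32, 64, …
g: a_k = -3, 0, 24, 0, -32, 0, 256/15, …
f·g: L₀ = L_f ⊗_s L_g, ord ≤ 1·2.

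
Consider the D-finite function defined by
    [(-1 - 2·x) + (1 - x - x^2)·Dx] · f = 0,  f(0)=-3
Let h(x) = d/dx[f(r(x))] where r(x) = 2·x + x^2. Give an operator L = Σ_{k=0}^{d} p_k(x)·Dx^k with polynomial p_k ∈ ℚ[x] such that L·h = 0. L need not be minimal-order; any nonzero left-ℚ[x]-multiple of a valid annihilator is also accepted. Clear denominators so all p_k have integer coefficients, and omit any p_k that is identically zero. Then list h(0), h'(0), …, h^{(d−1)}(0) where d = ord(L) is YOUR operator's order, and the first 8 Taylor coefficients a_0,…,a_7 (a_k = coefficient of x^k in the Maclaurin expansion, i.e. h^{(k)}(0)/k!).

L = (9 + 42·x + 105·x^2 + 164·x^3 + 141·x^4 + 60·x^5 + 10·x^6) + (-1 - 3·x + 9·x^2 + 39·x^3 + 55·x^4 + 39·x^5 + 14·x^6 + 2·x^7)·Dx  (order 1).
h: a_k = -6, -54, -288, -1416, -6510, -28710, -123144, -517368, …
ICs: h(0) = -6.

f: a_k = -3, -3, -6, -9, -15, -24, -39, -63, …
L₀ from L_f via x↦r, Dx↦r'^{-1}Dx.
Differentiate: ansatz ord ≤ ord L₀ ⇒ L.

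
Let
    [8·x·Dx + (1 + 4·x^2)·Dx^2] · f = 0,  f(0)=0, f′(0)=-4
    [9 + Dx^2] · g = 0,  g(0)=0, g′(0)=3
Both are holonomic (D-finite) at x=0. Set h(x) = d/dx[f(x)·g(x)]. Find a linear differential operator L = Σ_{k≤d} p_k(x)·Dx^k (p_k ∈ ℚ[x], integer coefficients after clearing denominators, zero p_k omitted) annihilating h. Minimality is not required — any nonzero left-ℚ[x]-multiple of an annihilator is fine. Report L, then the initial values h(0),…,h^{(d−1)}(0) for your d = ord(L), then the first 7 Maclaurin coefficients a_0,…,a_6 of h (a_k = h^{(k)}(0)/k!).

L = (134325 + 1685016·x^2 + 9665136·x^4 + 17604864·x^6 + 22954752·x^8 + 28366848·x^10 + 26873856·x^12) + (77328·x + 1187136·x^3 + 5460480·x^5 + 10782720·x^7 + 14929920·x^9 + 11943936·x^11)·Dx + (17850 + 242160·x^2 + 1468896·x^4 + 3414528·x^6 + 5764608·x^8 + 7630848·x^10 + 5971968·x^12)·Dx^2 + (8592·x + 131904·x^3 + 606720·x^5 + 1198080·x^7 + 1658880·x^9 + 1327104·x^11)·Dx^3 + (325 + 6104·x^2 + 43888·x^4 + 162048·x^6 + 357120·x^8 + 497664·x^10 + 331776·x^12)·Dx^4  (order 4).
h: a_k = 0, -24, 0, 136, 0, -423, 0, …
ICs: h(0) = 0, h′(0) = -24, h′′(0) = 0, h′′′(0) = 816.

f: a_k = 0, -4, 0, 16/3, 0, -64/5, 0, …
g: a_k = 0, 3, 0, -9/2, 0, 81/40, 0, …
Sym-product of L_f,L_g gives L₀ (≤ ord 4).
h=h₀': d/dx-closure on L₀ ⇒ L.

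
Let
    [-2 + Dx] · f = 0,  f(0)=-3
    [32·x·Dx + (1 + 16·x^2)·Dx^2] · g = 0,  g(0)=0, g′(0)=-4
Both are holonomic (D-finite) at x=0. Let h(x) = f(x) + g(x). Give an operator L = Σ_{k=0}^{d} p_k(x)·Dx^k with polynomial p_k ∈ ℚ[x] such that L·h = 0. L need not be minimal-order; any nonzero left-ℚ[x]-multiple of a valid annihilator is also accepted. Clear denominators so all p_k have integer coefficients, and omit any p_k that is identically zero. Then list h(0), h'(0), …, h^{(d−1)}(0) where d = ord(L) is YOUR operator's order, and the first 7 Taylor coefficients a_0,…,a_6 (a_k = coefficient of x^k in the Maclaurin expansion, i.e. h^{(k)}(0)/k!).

L = (32 - 64·x - 1536·x^2 - 1024·x^3)·Dx + (-18 + 704·x^2 - 512·x^4)·Dx^2 + (1 + 16·x + 32·x^2 + 256·x^3 + 256·x^4)·Dx^3  (order 3).
h: a_k = -3, -10, -6, 52/3, -2, -1028/5, -4/15, …
ICs: h(0) = -3, h′(0) = -10, h′′(0) = -12.

f: a_k = -3, -6, -6, -4, -2, -4/5, -4/15, …
g: a_k = 0, -4, 0, 64/3, 0, -1024/5, 0, …
Sum ⇒ L₀ = lclm(L_f,L_g) in ℚ(x)⟨Dx⟩.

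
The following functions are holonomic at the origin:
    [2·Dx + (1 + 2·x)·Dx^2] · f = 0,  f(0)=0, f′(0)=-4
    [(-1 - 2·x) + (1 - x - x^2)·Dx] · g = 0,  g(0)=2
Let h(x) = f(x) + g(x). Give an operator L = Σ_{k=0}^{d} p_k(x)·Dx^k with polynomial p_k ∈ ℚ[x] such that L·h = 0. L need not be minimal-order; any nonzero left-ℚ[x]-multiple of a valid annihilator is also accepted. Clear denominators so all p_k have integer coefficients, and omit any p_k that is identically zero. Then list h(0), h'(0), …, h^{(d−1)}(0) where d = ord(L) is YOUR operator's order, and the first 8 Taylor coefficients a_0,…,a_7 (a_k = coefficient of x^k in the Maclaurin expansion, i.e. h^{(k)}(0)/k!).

f: a_k = 0, -4, 4, -16/3, 8, -64/5, 64/3, -256/7, …
g: a_k = 2, 2, 4, 6, 10, 16, 26, 42, …
Weyl lclm of L_f,L_g ⇒ L₀ (ord ≤ 3).
L = (-34 - 92·x - 116·x^2 - 48·x^3 - 24·x^4)·Dx + (-5 - 60·x - 170·x^2 - 180·x^3 - 100·x^4 - 40·x^5)·Dx^2 + (3 + 11·x + 5·x^2 - 20·x^3 - 30·x^4 - 24·x^5 - 8·x^6)·Dx^3  (order 3).
h: a_k = 2, -2, 8, 2/3, 18, 16/5, 142/3, 38/7, …
ICs: h(0) = 2, h′(0) = -2, h′′(0) = 16.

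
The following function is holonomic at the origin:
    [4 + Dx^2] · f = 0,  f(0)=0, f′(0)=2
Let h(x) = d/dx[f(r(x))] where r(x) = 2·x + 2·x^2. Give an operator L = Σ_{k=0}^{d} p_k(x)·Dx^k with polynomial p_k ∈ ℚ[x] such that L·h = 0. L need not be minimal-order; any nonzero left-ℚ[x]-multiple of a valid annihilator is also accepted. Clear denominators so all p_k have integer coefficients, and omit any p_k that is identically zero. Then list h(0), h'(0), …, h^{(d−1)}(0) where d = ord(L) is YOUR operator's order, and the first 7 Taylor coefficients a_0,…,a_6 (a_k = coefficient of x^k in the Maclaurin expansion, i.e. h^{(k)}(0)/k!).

L = (28 + 128·x + 384·x^2 + 512·x^3 + 256·x^4) + (-6 - 12·x)·Dx + (1 + 4·x + 4·x^2)·Dx^2  (order 2).
h: a_k = 4, 8, -32, -128, -352/3, 192, 25856/45, …
ICs: h(0) = 4, h′(0) = 8.

f: a_k = 0, 2, 0, -4/3, 0, 4/15, 0, …
L₀ from L_f via x↦r, Dx↦r'^{-1}Dx.
h₀' ⇒ L via d/dx closure of L₀.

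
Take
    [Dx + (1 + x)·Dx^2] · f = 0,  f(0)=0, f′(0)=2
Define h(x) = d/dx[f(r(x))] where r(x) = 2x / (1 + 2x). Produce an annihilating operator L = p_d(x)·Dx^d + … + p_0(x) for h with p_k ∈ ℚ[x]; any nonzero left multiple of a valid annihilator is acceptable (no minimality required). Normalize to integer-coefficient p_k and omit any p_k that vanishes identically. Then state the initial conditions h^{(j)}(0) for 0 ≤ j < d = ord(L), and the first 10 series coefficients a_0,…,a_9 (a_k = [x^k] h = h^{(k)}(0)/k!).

L = (6 + 16·x) + (1 + 6·x + 8·x^2)·Dx  (order 1).
h: a_k = 4, -24, 112, -480, 1984, -8064, 32512, -130560, 523264, -2095104, …
ICs: h(0) = 4.

f: a_k = 0, 2, -1, 2/3, -1/2, 2/5, -1/3, 2/7, -1/4, 2/9, …
Substitute x→r, Dx→(1/r')Dx; clear ⇒ L₀.
Derive L from L₀ (diff closure).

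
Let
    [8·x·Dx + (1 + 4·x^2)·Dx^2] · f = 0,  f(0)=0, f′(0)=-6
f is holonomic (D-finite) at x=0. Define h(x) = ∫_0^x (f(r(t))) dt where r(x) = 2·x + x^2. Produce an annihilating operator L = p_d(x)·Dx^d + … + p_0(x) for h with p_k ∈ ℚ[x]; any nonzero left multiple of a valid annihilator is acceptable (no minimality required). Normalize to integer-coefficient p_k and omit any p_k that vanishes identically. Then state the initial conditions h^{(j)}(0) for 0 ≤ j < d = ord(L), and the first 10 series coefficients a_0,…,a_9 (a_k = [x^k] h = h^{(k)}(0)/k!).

f: a_k = 0, -6, 0, 8, 0, -96/5, 0, 384/7, 0, -512/3, …
Substitute x→r, Dx→(1/r')Dx; clear ⇒ L₀.
∫: right-multiply L₀ by Dx.
L = (-1 + 32·x + 64·x^2 + 48·x^3 + 12·x^4)·Dx^2 + (1 + x + 16·x^2 + 32·x^3 + 20·x^4 + 4·x^5)·Dx^3  (order 3).
h: a_k = 0, 0, -6, -2, 16, 96/5, -472/5, -1528/7, 4800/7, 7936/3, …
ICs: h(0) = 0, h′(0) = 0, h′′(0) = -12.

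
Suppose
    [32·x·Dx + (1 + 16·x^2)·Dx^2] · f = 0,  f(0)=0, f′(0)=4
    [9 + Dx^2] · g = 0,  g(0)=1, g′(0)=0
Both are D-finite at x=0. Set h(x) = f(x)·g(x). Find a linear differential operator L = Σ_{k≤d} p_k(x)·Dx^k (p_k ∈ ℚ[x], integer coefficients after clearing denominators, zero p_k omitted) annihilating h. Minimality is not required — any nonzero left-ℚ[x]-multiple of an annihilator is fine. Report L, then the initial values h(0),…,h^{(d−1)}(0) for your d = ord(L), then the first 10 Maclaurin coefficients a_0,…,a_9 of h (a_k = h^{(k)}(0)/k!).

f: a_k = 0, 4, 0, -64/3, 0, 1024/5, 0, -16384/7, 0, 262144/9, …
g: a_k = 1, 0, -9/2, 0, 27/8, 0, -81/80, 0, 729/4480, 0, …
L₀ := L_f ⊗_s L_g (sym. prod.), ord ≤ 4.
L = (16425 + 696384·x^2 + 2778624·x^4 + 11943936·x^6 + 47775744·x^8) + (23616·x + 543744·x^3 + 3981312·x^5 + 21233664·x^7)·Dx + (2050 + 87168·x^2 + 470016·x^4 + 2654208·x^6 + 10616832·x^8)·Dx^2 + (2624·x + 60416·x^3 + 442368·x^5 + 2359296·x^7)·Dx^3 + (25 + 1088·x^2 + 17920·x^4 + 147456·x^6 + 589824·x^8)·Dx^4  (order 4).
h: a_k = 0, 4, 0, -118/3, 0, 3143/10, 0, -467351/140, 0, 81392237/2016, …
ICs: h(0) = 0, h′(0) = 4, h′′(0) = 0, h′′′(0) = -236.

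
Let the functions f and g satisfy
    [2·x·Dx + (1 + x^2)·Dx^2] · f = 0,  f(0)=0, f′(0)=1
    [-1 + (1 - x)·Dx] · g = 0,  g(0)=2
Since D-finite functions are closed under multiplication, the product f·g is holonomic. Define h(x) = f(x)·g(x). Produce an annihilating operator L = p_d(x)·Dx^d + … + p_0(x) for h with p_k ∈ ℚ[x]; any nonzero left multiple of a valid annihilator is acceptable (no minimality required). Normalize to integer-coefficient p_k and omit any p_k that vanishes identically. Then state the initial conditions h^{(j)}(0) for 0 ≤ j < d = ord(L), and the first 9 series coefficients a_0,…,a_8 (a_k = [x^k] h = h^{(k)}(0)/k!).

L = 2·x + (2 - 2·x + 4·x^2)·Dx + (-1 + x - x^2 + x^3)·Dx^2  (order 2).
h: a_k = 0, 2, 2, 4/3, 4/3, 26/15, 26/15, 152/105, 152/105, …
ICs: h(0) = 0, h′(0) = 2.

f: a_k = 0, 1, 0, -1/3, 0, 1/5, 0, -1/7, 0, …
g: a_k = 2, 2, 2, 2, 2, 2, 2, 2, 2, …
Product ⇒ symmetric product L₀, ord ≤ 2.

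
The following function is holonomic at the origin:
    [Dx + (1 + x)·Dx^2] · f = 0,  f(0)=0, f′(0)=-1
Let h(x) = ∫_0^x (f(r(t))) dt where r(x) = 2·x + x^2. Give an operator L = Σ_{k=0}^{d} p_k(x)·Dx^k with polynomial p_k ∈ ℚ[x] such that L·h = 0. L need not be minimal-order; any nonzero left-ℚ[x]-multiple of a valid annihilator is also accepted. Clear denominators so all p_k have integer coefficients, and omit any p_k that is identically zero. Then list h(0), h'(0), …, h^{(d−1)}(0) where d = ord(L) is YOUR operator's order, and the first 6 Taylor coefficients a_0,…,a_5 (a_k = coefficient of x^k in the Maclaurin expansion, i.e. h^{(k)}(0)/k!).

f: a_k = 0, -1, 1/2, -1/3, 1/4, -1/5, …
h₀=f(r): pull back L_f along r ⇒ L₀.
h=∫₀ˣh₀: take L = L₀·Dx.
L = Dx^2 + (1 + x)·Dx^3  (order 3).
h: a_k = 0, 0, -1, 1/3, -1/6, 1/10, …
ICs: h(0) = 0, h′(0) = 0, h′′(0) = -2.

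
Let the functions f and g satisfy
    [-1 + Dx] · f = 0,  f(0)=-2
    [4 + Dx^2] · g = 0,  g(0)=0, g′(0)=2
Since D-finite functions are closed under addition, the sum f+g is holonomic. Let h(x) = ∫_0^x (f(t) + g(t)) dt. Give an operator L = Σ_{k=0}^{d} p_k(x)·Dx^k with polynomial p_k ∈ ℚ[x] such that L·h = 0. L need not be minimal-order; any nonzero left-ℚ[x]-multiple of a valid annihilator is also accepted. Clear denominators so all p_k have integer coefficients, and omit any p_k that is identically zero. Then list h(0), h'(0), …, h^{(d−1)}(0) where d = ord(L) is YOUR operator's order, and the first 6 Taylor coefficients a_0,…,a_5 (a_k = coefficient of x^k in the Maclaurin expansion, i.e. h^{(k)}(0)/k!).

f: a_k = -2, -2, -1, -1/3, -1/12, -1/60, …
g: a_k = 0, 2, 0, -4/3, 0, 4/15, …
L₀ := lclm(L_f,L_g); ord L₀ ≤ 1+2.
h=∫₀ˣh₀: take L = L₀·Dx.
L = -4·Dx + 4·Dx^2 - Dx^3 + Dx^4  (order 4).
h: a_k = 0, -2, 0, -1/3, -5/12, -1/60, …
ICs: h(0) = 0, h′(0) = -2, h′′(0) = 0, h′′′(0) = -2.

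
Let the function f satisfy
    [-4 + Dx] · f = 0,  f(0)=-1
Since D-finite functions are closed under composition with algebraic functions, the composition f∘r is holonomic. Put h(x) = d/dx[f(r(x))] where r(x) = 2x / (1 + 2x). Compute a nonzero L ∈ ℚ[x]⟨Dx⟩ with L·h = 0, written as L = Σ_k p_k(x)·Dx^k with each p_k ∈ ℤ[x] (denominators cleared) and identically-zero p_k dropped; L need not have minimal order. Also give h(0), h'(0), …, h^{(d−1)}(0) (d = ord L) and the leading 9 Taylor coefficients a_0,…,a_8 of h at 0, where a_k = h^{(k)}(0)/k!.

L = (4 - 8·x) + (-1 - 4·x - 4·x^2)·Dx  (order 1).
h: a_k = -8, -32, 32, 256/3, -896/3, 5632/15, 8704/45, -647168/315, 1697792/315, …
ICs: h(0) = -8.

f: a_k = -1, -4, -8, -32/3, -32/3, -128/15, -256/45, -1024/315, -512/315, …
Change of var in L_f (x↦r) gives L₀.
Derive L from L₀ (diff closure).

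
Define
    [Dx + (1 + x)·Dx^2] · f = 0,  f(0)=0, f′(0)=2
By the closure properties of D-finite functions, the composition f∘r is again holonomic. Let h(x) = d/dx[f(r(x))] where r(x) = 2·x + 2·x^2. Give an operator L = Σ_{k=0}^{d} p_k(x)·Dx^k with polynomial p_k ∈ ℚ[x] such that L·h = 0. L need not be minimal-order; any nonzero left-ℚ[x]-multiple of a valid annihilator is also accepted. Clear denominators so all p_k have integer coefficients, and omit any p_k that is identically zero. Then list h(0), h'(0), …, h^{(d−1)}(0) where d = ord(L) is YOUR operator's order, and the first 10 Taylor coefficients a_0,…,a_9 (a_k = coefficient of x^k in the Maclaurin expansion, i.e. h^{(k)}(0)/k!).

L = (4·x + 4·x^2) + (1 + 4·x + 6·x^2 + 4·x^3)·Dx  (order 1).
h: a_k = 4, 0, -8, 16, -16, 0, 32, -64, 64, 0, …
ICs: h(0) = 4.

f: a_k = 0, 2, -1, 2/3, -1/2, 2/5, -1/3, 2/7, -1/4, 2/9, …
L₀ from L_f via x↦r, Dx↦r'^{-1}Dx.
h=h₀': d/dx-closure on L₀ ⇒ L.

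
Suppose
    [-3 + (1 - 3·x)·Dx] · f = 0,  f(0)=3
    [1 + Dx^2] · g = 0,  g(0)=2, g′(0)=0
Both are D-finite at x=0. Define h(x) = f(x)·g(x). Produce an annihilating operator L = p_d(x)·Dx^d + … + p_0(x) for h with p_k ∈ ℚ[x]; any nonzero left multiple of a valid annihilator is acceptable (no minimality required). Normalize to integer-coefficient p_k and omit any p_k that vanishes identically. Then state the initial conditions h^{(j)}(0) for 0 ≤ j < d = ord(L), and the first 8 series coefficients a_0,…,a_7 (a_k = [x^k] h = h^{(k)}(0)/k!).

f: a_k = 3, 9, 27, 81, 243, 729, 2187, 6561, …
g: a_k = 2, 0, -1, 0, 1/12, 0, -1/360, 0, …
f·g: L₀ = L_f ⊗_s L_g, ord ≤ 1·2.
L = (-1 + 3·x) + 6·Dx + (-1 + 3·x)·Dx^2  (order 2).
h: a_k = 6, 18, 51, 153, 1837/4, 5511/4, 495989/120, 495989/40, …
ICs: h(0) = 6, h′(0) = 18.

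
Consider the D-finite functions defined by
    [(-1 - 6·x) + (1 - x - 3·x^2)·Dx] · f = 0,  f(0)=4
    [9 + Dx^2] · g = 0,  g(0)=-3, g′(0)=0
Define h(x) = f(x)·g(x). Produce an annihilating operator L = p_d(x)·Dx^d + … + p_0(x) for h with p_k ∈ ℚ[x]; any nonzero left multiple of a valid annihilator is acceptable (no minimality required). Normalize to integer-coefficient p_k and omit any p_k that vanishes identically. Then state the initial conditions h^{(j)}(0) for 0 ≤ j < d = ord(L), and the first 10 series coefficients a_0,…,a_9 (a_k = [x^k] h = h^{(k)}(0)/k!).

f: a_k = 4, 4, 16, 28, 76, 160, 388, 868, 2032, 4636, …
g: a_k = -3, 0, 27/2, 0, -81/8, 0, 243/80, 0, -2187/4480, 0, …
h₀=f·g: eliminate ⇒ L₀, order ≤ 1·2.
L = (-3 + 9·x + 27·x^2) + (2 + 12·x)·Dx + (-1 + x + 3·x^2)·Dx^2  (order 2).
h: a_k = -12, -12, 6, -30, -105/2, -285/2, -5757/20, -14307/20, -354111/224, -4174131/1120, …
ICs: h(0) = -12, h′(0) = -12.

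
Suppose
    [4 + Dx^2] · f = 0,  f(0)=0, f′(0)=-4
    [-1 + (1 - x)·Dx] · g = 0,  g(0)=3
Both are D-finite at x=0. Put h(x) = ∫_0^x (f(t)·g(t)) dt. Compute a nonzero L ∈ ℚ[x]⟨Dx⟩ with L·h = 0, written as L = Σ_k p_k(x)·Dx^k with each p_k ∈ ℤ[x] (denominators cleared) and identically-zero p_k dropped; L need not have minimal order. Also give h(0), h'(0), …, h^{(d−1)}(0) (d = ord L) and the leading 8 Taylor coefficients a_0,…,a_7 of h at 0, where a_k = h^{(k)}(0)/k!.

L = (-4 + 4·x)·Dx + 2·Dx^2 + (-1 + x)·Dx^3  (order 3).
h: a_k = 0, 0, -6, -4, -1, -4/5, -14/15, -4/5, …
ICs: h(0) = 0, h′(0) = 0, h′′(0) = -12.

f: a_k = 0, -4, 0, 8/3, 0, -8/15, 0, 16/315, …
g: a_k = 3, 3, 3, 3, 3, 3, 3, 3, …
Sym-product of L_f,L_g gives L₀ (≤ ord 2).
h=∫₀ˣh₀: take L = L₀·Dx.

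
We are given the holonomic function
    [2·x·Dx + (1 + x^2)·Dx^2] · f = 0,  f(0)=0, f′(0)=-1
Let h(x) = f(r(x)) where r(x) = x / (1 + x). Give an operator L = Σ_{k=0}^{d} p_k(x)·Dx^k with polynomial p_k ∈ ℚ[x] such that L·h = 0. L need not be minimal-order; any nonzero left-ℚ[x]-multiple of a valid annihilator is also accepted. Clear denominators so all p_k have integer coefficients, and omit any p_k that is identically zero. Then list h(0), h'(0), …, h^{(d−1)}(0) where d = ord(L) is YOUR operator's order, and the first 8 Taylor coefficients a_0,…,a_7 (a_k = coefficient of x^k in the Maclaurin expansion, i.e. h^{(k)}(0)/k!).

L = (2 + 4·x)·Dx + (1 + 2·x + 2·x^2)·Dx^2  (order 2).
h: a_k = 0, -1, 1, -2/3, 0, 4/5, -4/3, 8/7, …
ICs: h(0) = 0, h′(0) = -1.

f: a_k = 0, -1, 0, 1/3, 0, -1/5, 0, 1/7, …
L₀ from L_f via x↦r, Dx↦r'^{-1}Dx.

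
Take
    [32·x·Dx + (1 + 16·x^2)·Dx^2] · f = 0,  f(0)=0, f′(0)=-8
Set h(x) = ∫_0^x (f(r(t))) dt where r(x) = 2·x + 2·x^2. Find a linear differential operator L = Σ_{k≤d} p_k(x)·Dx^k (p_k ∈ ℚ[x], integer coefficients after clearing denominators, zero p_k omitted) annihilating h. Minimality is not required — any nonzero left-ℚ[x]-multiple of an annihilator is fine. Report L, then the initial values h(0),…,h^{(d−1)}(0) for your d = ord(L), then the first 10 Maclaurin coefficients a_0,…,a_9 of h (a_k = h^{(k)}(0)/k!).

f: a_k = 0, -8, 0, 128/3, 0, -2048/5, 0, 32768/7, 0, -524288/9, …
Substitute x→r, Dx→(1/r')Dx; clear ⇒ L₀.
h=∫h₀ ⇒ L = L₀·Dx.
L = (-2 + 128·x + 512·x^2 + 768·x^3 + 384·x^4)·Dx^2 + (1 + 2·x + 64·x^2 + 256·x^3 + 320·x^4 + 128·x^5)·Dx^3  (order 3).
h: a_k = 0, 0, -8, -16/3, 256/3, 1024/5, -30208/15, -195584/21, 409600/7, 4063232/9, …
ICs: h(0) = 0, h′(0) = 0, h′′(0) = -16.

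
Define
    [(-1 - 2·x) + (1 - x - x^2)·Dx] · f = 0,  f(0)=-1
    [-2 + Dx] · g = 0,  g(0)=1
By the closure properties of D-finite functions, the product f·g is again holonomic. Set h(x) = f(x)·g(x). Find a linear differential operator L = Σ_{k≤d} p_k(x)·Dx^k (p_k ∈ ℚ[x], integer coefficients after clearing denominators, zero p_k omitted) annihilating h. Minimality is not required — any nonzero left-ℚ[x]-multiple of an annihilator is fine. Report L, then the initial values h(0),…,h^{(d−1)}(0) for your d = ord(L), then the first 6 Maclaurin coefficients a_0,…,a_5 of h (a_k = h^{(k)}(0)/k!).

L = (3 - 2·x^2) + (-1 + x + x^2)·Dx  (order 1).
h: a_k = -1, -3, -6, -31/3, -17, -138/5, …
ICs: h(0) = -1.

f: a_k = -1, -1, -2, -3, -5, -8, …
g: a_k = 1, 2, 2, 4/3, 2/3, 4/15, …
Product ⇒ symmetric product L₀, ord ≤ 1.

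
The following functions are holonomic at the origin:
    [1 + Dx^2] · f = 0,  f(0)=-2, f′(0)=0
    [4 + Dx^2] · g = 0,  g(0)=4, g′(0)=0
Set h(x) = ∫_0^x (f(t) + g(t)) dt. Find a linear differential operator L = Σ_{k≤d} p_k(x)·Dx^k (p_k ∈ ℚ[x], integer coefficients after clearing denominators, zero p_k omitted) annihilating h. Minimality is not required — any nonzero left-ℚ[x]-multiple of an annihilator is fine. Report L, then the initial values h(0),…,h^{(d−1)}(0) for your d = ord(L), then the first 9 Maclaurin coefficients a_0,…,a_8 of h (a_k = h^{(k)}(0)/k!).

L = 4·Dx + 5·Dx^3 + Dx^5  (order 5).
h: a_k = 0, 2, 0, -7/3, 0, 31/60, 0, -127/2520, 0, …
ICs: h(0) = 0, h′(0) = 2, h′′(0) = 0, h′′′(0) = -14, h′′′′(0) = 0.

f: a_k = -2, 0, 1, 0, -1/12, 0, 1/360, 0, -1/20160, …
g: a_k = 4, 0, -8, 0, 8/3, 0, -16/45, 0, 8/315, …
f+g: L₀ = lclm(L_f,L_g), ord ≤ 2+2.
∫: right-multiply L₀ by Dx.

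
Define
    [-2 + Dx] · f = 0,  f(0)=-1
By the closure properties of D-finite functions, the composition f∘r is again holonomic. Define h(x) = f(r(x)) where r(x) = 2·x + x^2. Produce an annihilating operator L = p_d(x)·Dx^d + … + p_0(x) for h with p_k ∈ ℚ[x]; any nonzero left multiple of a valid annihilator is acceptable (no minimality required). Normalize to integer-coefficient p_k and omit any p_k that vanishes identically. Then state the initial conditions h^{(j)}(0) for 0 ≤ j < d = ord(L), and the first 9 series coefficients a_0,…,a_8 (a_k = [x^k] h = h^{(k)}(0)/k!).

L = (-4 - 4·x) + Dx  (order 1).
h: a_k = -1, -4, -10, -56/3, -86/3, -568/15, -1996/45, -2960/63, -14386/315, …
ICs: h(0) = -1.

f: a_k = -1, -2, -2, -4/3, -2/3, -4/15, -4/45, -8/315, -2/315, …
f∘r: x↦r, Dx↦Dx/r' in L_f ⇒ L₀.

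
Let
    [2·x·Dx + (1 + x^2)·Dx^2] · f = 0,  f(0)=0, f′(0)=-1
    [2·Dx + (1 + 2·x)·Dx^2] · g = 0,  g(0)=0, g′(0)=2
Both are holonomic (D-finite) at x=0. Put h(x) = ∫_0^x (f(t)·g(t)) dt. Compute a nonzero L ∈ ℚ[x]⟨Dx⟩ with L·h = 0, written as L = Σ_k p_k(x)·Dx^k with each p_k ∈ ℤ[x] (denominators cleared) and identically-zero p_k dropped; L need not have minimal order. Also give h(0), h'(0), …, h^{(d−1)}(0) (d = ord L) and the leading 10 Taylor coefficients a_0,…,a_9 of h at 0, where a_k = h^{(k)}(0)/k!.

f: a_k = 0, -1, 0, 1/3, 0, -1/5, 0, 1/7, 0, -1/9, …
g: a_k = 0, 2, -2, 8/3, -4, 32/5, -32/3, 128/7, -32, 512/9, …
Product ⇒ symmetric product L₀, ord ≤ 4.
Integrate: L := L₀·Dx.
L = (24 + 80·x + 88·x^2 + 240·x^3 + 240·x^4 + 208·x^5 + 16·x^7)·Dx^2 + (12 + 80·x + 332·x^2 + 608·x^3 + 880·x^4 + 744·x^5 + 560·x^6 + 24·x^7 + 56·x^8)·Dx^3 + (12 + 52·x + 168·x^2 + 372·x^3 + 516·x^4 + 564·x^5 + 384·x^6 + 276·x^7 + 24·x^8 + 32·x^9)·Dx^4 + (2 + 12·x + 34·x^2 + 64·x^3 + 87·x^4 + 96·x^5 + 84·x^6 + 48·x^7 + 33·x^8 + 4·x^9 + 4·x^10)·Dx^5  (order 5).
h: a_k = 0, 0, 0, -2/3, 1/2, -2/5, 5/9, -38/45, 73/60, -82/45, …
ICs: h(0) = 0, h′(0) = 0, h′′(0) = 0, h′′′(0) = -4, h′′′′(0) = 12.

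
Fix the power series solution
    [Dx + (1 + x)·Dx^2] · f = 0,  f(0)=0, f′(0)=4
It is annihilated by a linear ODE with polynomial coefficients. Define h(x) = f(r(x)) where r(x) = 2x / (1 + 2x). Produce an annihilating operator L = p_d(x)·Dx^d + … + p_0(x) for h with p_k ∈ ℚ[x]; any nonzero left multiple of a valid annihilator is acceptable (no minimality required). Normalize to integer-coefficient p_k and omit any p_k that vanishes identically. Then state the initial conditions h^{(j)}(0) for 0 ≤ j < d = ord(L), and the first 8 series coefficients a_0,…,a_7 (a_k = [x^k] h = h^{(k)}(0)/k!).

L = (6 + 16·x)·Dx + (1 + 6·x + 8·x^2)·Dx^2  (order 2).
h: a_k = 0, 8, -24, 224/3, -240, 3968/5, -2688, 65024/7, …
ICs: h(0) = 0, h′(0) = 8.

f: a_k = 0, 4, -2, 4/3, -1, 4/5, -2/3, 4/7, …
f∘r: x↦r, Dx↦Dx/r' in L_f ⇒ L₀.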